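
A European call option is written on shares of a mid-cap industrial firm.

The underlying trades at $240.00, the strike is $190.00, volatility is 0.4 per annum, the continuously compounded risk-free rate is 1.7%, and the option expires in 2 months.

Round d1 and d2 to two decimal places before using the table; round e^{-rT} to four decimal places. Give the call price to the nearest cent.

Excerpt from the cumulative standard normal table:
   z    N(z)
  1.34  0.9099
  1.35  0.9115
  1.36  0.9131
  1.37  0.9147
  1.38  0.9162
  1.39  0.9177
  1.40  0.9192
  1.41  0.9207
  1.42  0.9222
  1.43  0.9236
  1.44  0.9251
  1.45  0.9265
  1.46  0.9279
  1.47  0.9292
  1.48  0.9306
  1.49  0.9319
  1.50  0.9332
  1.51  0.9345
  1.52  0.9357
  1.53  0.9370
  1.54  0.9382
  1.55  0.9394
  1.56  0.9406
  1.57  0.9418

T = 0.1667;  σ√T = 0.1633
d₁ = [ln(240/190) + (0.017 + ½·0.4²)·0.1667] / (σ√T) = (0.2336 + 0.0162) / 0.1633 = 1.5296 which rounds to 1.53
d₂ = 1.5296 − 0.1633 = 1.3663 which rounds to 1.37
exp(−rT) = exp(−0.017·0.1667) = 0.9972
N(d₁) = N(1.53) = 0.9370;  N(d₂) = N(1.37) = 0.9147
C = 240·0.9370 − 190·0.9972·0.9147 = 224.8800 − 173.3064 = 51.5736

$51.57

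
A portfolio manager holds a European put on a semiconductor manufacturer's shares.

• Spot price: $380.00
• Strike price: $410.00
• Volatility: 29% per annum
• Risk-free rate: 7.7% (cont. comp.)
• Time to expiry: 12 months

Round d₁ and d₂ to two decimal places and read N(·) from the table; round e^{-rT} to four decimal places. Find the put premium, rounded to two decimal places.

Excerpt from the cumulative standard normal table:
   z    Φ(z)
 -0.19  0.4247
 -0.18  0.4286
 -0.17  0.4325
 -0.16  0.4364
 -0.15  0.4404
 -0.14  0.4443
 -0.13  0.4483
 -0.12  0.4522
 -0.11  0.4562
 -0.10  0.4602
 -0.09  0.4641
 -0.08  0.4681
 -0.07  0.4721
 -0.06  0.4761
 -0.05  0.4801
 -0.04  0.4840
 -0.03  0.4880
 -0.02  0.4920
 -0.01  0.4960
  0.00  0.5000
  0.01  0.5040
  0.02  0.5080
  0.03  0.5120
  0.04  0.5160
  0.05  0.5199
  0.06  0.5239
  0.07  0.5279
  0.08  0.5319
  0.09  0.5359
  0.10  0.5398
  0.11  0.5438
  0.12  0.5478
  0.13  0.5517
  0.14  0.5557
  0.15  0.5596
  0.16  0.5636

$43.60

σ√T = 0.29·√1 = 0.2900
d₁ = [ln(380/410) + (0.077 + ½·0.29²)·1] / (σ√T) = (-0.0760 + 0.1190) / 0.2900 = 0.1485 → 0.15
d₂ = 0.1485 − 0.2900 = -0.1415 → -0.14
exp(−rT) = exp(−0.077·1) = 0.9259
P = 410·0.9259·N(0.14) − 380·N(-0.15) = 410·0.9259·0.5557 − 380·0.4404 = 210.9543 − 167.3520 = 43.6023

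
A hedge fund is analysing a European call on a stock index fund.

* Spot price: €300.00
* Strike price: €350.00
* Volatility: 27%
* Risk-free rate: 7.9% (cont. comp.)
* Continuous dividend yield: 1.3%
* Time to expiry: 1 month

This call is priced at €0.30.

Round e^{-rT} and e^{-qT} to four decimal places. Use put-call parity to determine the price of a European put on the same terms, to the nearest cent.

€48.32

e^(−qT) = e^(−0.013·0.08333) = 0.9989;  e^(−rT) = e^(−0.079·0.08333) = 0.9934
Put-call parity: C − P = S·e^(−qT) − K·e^(−rT) = 300·0.9989 − 350·0.9934 = 299.6700 − 347.6900 = -48.0200
P = C − (C − P) = 0.30 − (-48.0200) = 48.3200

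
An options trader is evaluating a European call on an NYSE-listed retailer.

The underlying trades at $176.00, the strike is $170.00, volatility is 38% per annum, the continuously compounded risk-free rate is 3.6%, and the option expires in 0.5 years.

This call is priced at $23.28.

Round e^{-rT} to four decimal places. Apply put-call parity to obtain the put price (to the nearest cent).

$14.25

exp(−rT) = exp(−0.036·0.5) = 0.9822
Put-call parity: C − P = S − K·e^(−rT) = 176 − 170·0.9822 = 176 − 166.9740 = 9.0260
P = C − (C − P) = 23.28 − (9.0260) = 14.2540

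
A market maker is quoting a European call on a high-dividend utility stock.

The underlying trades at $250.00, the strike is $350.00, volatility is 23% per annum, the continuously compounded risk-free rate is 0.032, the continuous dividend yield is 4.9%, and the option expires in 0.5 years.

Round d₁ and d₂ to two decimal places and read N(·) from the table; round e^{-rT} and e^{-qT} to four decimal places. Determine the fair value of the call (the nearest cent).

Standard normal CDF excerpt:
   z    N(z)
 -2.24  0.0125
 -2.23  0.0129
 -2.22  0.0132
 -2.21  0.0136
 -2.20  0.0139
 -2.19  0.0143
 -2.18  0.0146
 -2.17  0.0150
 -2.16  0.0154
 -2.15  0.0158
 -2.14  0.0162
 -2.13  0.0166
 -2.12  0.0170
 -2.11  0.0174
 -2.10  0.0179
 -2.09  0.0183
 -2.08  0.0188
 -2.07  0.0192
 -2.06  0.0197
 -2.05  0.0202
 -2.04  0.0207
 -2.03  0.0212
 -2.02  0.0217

$0.26

T = 0.5;  σ√T = 0.1626
d₁ = [ln(250/350) + (0.032 − 0.049 + ½·0.23²)·0.5] / (σ√T) = (-0.3365 + 0.0047) / 0.1626 = -2.0398 → -2.04
d₂ = -2.0398 − 0.1626 = -2.2025 → -2.20
exp(−qT) = exp(−0.049·0.5) = 0.9758;  exp(−rT) = exp(−0.032·0.5) = 0.9841
N(d₁) = N(-2.04) = 0.0207;  N(d₂) = N(-2.20) = 0.0139
C = 250·0.9758·0.0207 − 350·0.9841·0.0139 = 5.0498 − 4.7876 = 0.2621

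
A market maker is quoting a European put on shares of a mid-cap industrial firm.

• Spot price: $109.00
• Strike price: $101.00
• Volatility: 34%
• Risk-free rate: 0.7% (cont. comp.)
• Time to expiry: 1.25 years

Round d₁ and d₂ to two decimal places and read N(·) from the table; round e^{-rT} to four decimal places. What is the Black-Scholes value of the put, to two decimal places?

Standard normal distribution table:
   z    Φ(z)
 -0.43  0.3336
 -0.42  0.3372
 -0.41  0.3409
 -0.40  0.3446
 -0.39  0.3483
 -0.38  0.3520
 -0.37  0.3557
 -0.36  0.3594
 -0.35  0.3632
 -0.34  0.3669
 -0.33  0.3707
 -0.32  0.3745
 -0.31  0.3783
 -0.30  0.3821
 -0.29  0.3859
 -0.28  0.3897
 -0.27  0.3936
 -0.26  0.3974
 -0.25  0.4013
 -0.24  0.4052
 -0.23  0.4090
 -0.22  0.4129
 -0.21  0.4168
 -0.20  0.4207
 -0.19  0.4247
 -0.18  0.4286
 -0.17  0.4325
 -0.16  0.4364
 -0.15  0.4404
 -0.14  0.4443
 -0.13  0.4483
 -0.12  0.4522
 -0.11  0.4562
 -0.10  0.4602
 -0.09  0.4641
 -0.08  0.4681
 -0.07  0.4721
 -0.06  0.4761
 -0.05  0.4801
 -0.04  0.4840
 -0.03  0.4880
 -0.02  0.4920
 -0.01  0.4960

$11.70

σ√T = 0.34·√1.25 = 0.3801
d₁ = [ln(109/101) + (0.007 + 0.34²/2)·1.25] / 0.3801 = [0.0762 + 0.0810] / 0.3801 = 0.4136 ⇒ 0.41
d₂ = d₁ − σ√T = 0.4136 − 0.3801 = 0.0335 ⇒ 0.03
e^(−rT) = e^(−0.007·1.25) = 0.9913
N(−d₂) = N(-0.03) = 0.4880;  N(−d₁) = N(-0.41) = 0.3409
P = 101·0.9913·0.4880 − 109·0.3409 = 48.8592 − 37.1581 = 11.7011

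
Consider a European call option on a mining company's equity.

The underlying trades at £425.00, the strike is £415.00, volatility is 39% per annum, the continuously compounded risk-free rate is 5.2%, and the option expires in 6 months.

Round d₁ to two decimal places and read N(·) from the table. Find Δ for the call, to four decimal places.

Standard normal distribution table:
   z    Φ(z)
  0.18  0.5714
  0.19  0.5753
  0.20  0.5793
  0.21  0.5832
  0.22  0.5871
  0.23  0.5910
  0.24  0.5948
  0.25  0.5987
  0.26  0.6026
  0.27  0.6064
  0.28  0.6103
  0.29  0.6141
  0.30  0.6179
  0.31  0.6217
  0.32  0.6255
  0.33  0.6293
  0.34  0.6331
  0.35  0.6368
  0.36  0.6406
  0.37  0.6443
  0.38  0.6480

T = 0.5;  σ√T = 0.2758
d₁ = [ln(425/415) + (0.052 + ½·0.39²)·0.5] / (σ√T) = (0.0238 + 0.0640) / 0.2758 = 0.3185 → 0.32
N(d₁) = N(0.32) = 0.6255
Δ_call = N(d₁) = 0.6255

0.6255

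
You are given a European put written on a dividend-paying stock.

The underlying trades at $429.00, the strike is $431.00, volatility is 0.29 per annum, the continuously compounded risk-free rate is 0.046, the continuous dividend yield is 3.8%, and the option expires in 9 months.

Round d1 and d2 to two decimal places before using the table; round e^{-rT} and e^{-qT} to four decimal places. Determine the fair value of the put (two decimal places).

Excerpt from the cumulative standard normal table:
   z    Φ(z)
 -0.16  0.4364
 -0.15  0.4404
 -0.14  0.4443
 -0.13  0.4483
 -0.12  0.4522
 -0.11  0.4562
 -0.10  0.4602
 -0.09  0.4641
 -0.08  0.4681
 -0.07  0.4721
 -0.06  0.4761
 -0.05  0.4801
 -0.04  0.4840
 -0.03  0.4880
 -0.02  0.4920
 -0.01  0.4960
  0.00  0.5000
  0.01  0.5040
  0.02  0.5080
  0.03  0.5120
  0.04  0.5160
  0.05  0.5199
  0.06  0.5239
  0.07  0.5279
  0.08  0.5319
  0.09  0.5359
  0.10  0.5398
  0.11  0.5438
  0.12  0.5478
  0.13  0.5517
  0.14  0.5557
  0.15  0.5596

$41.18

σ√T = 0.29 × 0.8660 = 0.2511
ln(S/K) + (r − q + σ²/2)T = ln(429/431) + (0.046 − 0.038 + 0.29²/2)·0.75 = -0.0047 + 0.0375 = 0.0329
d₁ = 0.0329 / 0.2511 = 0.1309 which rounds to 0.13
d₂ = d₁ − σ√T = 0.1309 − 0.2511 = -0.1202 which rounds to -0.12
e^(−qT) = e^(−0.038·0.75) = 0.9719;  e^(−rT) = e^(−0.046·0.75) = 0.9661
P = 431·0.9661·N(0.12) − 429·0.9719·N(-0.13) = 431·0.9661·0.5478 − 429·0.9719·0.4483 = 228.0979 − 186.9165 = 41.1815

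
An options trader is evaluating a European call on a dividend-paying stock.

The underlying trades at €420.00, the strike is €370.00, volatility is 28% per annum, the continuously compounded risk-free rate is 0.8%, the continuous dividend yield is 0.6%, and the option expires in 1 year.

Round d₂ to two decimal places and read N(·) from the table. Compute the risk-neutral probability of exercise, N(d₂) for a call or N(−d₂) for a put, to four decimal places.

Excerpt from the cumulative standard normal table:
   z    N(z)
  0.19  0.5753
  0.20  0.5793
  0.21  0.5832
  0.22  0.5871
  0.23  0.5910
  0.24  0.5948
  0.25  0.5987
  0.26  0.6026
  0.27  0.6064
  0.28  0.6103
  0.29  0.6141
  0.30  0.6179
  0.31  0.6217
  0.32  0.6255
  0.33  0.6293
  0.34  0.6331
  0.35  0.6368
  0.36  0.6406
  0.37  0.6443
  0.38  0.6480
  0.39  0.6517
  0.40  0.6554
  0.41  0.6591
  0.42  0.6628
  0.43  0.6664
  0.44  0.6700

T = 1;  σ√T = 0.2800
d₁ = [ln(420/370) + (0.008 − 0.006 + 0.28²/2)·1] / 0.2800 = [0.1268 + 0.0412] / 0.2800 = 0.5998 → 0.60
d₂ = d₁ − σ√T = 0.5998 − 0.2800 = 0.3198 → 0.32
Pr(exercise) under Q = N(d₂) = 0.6255

0.6255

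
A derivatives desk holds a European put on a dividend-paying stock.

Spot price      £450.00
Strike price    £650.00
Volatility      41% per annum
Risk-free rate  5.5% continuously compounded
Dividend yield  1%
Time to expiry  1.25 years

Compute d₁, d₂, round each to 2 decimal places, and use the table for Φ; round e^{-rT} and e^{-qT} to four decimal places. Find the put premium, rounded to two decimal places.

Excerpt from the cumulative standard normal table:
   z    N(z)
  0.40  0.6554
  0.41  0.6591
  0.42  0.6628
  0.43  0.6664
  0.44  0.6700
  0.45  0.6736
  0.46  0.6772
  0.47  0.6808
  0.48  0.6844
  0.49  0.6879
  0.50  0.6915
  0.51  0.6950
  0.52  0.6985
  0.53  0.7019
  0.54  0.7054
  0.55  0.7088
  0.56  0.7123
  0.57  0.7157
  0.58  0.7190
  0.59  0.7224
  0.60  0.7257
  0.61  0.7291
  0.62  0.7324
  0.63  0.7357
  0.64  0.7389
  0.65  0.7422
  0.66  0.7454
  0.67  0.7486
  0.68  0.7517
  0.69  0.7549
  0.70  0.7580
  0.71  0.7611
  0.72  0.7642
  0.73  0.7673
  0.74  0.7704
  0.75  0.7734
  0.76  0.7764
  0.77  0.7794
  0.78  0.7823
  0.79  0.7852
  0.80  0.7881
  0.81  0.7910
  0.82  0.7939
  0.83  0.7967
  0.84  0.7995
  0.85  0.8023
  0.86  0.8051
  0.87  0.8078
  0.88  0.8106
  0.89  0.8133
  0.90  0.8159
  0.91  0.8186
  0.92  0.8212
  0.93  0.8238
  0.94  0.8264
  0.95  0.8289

£197.40

σ√T = 0.41·√1.25 = 0.4584
ln(S/K) + (r − q + σ²/2)T = ln(450/650) + (0.055 − 0.01 + 0.41²/2)·1.25 = -0.3677 + 0.1613 = -0.2064
d₁ = -0.2064 / 0.4584 = -0.4503 which rounds to -0.45
d₂ = d₁ − σ√T = -0.4503 − 0.4584 = -0.9087 which rounds to -0.91
e^(−qT) = e^(−0.01·1.25) = 0.9876;  e^(−rT) = e^(−0.055·1.25) = 0.9336
N(−d₂) = N(0.91) = 0.8186;  N(−d₁) = N(0.45) = 0.6736
P = 650·0.9336·0.8186 − 450·0.9876·0.6736 = 496.7592 − 299.3613 = 197.3979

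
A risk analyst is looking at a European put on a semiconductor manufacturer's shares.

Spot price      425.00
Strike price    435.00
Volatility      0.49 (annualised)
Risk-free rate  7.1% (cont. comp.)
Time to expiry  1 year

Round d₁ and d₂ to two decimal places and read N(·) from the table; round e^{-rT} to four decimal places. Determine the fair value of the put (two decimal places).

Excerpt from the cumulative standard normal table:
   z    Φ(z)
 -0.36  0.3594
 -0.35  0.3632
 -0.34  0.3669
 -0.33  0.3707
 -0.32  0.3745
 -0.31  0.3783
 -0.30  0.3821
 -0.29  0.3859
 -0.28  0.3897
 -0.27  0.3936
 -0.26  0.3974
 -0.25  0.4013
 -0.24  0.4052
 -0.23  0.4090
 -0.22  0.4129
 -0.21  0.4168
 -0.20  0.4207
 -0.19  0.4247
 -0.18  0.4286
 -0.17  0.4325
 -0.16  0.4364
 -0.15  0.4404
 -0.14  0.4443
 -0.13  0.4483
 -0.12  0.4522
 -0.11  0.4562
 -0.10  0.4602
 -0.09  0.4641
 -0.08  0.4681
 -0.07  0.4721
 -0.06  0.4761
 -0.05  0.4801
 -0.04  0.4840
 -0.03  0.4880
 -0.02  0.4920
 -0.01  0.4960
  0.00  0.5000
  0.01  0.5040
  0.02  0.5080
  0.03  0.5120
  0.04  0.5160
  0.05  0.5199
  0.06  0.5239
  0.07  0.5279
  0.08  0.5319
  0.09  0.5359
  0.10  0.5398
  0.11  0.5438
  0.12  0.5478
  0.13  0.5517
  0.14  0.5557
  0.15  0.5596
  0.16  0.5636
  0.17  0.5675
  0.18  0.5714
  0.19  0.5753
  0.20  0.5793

70.82

T = 1;  σ√T = 0.4900
ln(S/K) + (r + σ²/2)T = ln(425/435) + (0.071 + 0.49²/2)·1 = -0.0233 + 0.1910 = 0.1678
d₁ = 0.1678 / 0.4900 = 0.3424 ⇒ 0.34
d₂ = d₁ − σ√T = 0.3424 − 0.4900 = -0.1476 ⇒ -0.15
exp(−rT) = exp(−0.071·1) = 0.9315
N(−d₂) = N(0.15) = 0.5596;  N(−d₁) = N(-0.34) = 0.3669
P = 435·0.9315·0.5596 − 425·0.3669 = 226.7513 − 155.9325 = 70.8188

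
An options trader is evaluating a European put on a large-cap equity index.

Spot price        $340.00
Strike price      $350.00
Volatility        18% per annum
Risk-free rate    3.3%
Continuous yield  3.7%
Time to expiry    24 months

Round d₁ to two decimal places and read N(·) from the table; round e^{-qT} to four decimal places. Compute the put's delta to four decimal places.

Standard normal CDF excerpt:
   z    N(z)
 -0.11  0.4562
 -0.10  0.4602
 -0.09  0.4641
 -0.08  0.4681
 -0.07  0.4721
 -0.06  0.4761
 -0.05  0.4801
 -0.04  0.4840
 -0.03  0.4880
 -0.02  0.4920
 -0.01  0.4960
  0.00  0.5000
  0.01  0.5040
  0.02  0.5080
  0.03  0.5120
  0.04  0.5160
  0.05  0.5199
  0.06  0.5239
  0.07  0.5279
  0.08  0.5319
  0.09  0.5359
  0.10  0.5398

T = 2;  σ√T = 0.2546
d₁ = [ln(340/350) + (0.033 − 0.037 + 0.18²/2)·2] / 0.2546 = [-0.0290 + 0.0244] / 0.2546 = -0.0180 which rounds to -0.02
N(d₁) = N(-0.02) = 0.4920
Δ_put = e^(−qT)·(N(d₁) − 1) = 0.9287·(0.4920 − 1) = -0.4718

-0.4718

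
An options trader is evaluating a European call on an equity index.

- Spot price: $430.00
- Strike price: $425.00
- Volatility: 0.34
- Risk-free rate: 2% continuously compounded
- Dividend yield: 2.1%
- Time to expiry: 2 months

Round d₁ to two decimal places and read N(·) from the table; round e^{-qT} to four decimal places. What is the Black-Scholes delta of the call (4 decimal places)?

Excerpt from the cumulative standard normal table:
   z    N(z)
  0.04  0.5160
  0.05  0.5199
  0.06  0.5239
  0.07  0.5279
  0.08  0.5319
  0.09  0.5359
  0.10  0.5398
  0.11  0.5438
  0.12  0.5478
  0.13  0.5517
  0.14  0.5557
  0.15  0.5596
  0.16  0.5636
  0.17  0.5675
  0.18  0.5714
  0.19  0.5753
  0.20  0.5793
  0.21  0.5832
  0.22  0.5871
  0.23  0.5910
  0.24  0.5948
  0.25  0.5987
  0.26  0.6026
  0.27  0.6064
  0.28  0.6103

σ√T = 0.34·√0.1667 = 0.1388
d₁ = [ln(430/425) + (0.02 − 0.021 + 0.34²/2)·0.1667] / 0.1388 = [0.0117 + 0.0095] / 0.1388 = 0.1525 ≈ 0.15
N(d₁) = N(0.15) = 0.5596
Δ_call = e^(−qT)·N(d₁) = 0.9965·0.5596 = 0.5576

0.5576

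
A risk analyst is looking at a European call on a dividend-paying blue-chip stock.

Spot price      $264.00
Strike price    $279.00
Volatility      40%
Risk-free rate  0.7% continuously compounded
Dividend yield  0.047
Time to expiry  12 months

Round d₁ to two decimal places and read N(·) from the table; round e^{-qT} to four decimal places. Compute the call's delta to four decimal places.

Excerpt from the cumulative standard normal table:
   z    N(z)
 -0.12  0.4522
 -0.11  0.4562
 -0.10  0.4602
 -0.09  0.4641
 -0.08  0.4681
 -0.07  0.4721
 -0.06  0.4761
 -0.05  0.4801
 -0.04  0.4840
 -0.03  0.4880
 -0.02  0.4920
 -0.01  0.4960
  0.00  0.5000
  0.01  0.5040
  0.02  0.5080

0.4618

σ√T = 0.4·√1 = 0.4000
ln(S/K) + (r − q + σ²/2)T = ln(264/279) + (0.007 − 0.047 + 0.4²/2)·1 = -0.0553 + 0.0400 = -0.0153
d₁ = -0.0153 / 0.4000 = -0.0382 ≈ -0.04
N(d₁) = N(-0.04) = 0.4840
Δ_call = e^(−qT)·N(d₁) = 0.9541·0.4840 = 0.4618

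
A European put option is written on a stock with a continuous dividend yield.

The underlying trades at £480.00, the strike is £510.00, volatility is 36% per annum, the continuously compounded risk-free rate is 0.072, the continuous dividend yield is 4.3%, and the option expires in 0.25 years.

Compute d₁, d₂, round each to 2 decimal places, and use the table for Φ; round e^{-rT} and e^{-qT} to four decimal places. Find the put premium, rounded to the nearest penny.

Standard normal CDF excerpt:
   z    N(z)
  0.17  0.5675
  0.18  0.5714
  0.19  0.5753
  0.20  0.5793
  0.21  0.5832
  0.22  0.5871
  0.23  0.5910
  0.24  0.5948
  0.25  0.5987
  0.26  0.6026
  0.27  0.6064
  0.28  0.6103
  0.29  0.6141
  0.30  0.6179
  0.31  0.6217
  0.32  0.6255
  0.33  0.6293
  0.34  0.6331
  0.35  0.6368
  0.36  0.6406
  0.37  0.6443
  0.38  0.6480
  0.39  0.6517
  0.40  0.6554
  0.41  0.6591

T = 0.25;  σ√T = 0.1800
d₁ = [ln(480/510) + (0.072 − 0.043 + 0.36²/2)·0.25] / 0.1800 = [-0.0606 + 0.0234] / 0.1800 = -0.2065 → -0.21
d₂ = d₁ − σ√T = -0.2065 − 0.1800 = -0.3865 → -0.39
exp(−qT) = exp(−0.043·0.25) = 0.9893;  exp(−rT) = exp(−0.072·0.25) = 0.9822
N(−d₂) = N(0.39) = 0.6517;  N(−d₁) = N(0.21) = 0.5832
P = 510·0.9822·0.6517 − 480·0.9893·0.5832 = 326.4509 − 276.9407 = 49.5102

£49.51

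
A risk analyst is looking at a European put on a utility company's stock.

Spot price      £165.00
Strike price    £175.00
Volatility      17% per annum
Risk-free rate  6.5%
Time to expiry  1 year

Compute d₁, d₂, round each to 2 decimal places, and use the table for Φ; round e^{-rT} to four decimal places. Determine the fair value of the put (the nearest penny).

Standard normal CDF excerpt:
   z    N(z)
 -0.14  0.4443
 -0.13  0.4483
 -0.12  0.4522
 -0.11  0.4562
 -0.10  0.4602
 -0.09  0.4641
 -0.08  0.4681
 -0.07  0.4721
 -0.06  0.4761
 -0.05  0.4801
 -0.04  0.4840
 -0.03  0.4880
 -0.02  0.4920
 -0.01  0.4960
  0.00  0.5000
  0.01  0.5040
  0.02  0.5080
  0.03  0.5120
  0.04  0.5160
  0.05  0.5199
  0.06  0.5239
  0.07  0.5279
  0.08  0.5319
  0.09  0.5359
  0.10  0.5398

£10.65

σ√T = 0.17·√1 = 0.1700
d₁ = [ln(165/175) + (0.065 + 0.17²/2)·1] / 0.1700 = [-0.0588 + 0.0795] / 0.1700 = 0.1212 ≈ 0.12
d₂ = d₁ − σ√T = 0.1212 − 0.1700 = -0.0488 ≈ -0.05
e^(−rT) = e^(−0.065·1) = 0.9371
P = 175·0.9371·N(0.05) − 165·N(-0.12) = 175·0.9371·0.5199 − 165·0.4522 = 85.2597 − 74.6130 = 10.6467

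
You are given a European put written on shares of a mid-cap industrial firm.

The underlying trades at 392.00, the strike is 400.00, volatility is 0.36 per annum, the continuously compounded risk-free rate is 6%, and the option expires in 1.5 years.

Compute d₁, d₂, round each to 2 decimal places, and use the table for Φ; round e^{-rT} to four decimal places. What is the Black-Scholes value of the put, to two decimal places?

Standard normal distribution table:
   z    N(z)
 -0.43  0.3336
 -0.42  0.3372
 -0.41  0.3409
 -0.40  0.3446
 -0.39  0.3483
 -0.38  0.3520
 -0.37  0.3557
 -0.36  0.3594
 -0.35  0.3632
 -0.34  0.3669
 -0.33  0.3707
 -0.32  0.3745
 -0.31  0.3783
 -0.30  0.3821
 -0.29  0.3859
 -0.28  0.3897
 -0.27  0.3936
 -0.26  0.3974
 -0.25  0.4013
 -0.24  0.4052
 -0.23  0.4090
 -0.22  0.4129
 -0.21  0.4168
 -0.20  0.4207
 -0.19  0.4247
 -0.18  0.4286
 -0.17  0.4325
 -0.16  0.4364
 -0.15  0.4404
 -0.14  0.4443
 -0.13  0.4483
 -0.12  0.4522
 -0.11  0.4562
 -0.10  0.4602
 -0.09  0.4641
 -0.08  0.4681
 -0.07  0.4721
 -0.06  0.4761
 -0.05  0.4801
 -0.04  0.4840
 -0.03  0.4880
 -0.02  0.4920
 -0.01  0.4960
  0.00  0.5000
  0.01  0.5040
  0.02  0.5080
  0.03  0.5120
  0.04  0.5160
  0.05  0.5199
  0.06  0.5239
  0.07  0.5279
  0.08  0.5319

53.53

T = 1.5;  σ√T = 0.4409
d₁ = [ln(392/400) + (0.06 + 0.36²/2)·1.5] / 0.4409 = [-0.0202 + 0.1872] / 0.4409 = 0.3788 ⇒ 0.38
d₂ = d₁ − σ√T = 0.3788 − 0.4409 = -0.0622 ⇒ -0.06
e^(−rT) = e^(−0.06·1.5) = 0.9139
P = 400·0.9139·N(0.06) − 392·N(-0.38) = 400·0.9139·0.5239 − 392·0.3520 = 191.5169 − 137.9840 = 53.5329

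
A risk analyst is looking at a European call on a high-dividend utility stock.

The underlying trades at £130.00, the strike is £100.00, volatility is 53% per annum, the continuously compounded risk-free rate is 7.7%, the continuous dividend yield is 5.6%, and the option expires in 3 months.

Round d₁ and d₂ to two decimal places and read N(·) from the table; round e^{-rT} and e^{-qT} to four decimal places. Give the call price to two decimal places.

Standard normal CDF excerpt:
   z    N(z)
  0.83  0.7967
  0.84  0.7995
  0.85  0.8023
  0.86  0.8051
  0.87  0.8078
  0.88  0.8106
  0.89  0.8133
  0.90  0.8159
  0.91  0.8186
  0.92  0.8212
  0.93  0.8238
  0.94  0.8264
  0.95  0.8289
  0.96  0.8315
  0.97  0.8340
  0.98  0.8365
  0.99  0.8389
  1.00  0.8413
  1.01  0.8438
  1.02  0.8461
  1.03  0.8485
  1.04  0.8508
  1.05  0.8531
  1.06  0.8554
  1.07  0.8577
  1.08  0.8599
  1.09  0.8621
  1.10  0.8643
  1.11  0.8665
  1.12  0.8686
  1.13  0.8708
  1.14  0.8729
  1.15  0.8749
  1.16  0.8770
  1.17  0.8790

£32.39

σ√T = 0.53 × 0.5000 = 0.2650
d₁ = [ln(130/100) + (0.077 − 0.056 + ½·0.53²)·0.25] / (σ√T) = (0.2624 + 0.0404) / 0.2650 = 1.1424 → 1.14
d₂ = 1.1424 − 0.2650 = 0.8774 → 0.88
e^(−qT) = e^(−0.056·0.25) = 0.9861;  e^(−rT) = e^(−0.077·0.25) = 0.9809
N(d₁) = N(1.14) = 0.8729;  N(d₂) = N(0.88) = 0.8106
C = 130·0.9861·0.8729 − 100·0.9809·0.8106 = 111.8997 − 79.5118 = 32.3879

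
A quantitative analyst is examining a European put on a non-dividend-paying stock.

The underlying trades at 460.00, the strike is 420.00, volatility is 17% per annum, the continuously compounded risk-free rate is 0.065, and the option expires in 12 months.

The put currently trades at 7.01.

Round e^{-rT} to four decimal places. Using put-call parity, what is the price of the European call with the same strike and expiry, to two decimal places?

e^(−rT) = e^(−0.065·1) = 0.9371
Put-call parity: C − P = S − K·e^(−rT) = 460 − 420·0.9371 = 460 − 393.5820 = 66.4180
C = P + (C − P) = 7.01 + (66.4180) = 73.4280

73.43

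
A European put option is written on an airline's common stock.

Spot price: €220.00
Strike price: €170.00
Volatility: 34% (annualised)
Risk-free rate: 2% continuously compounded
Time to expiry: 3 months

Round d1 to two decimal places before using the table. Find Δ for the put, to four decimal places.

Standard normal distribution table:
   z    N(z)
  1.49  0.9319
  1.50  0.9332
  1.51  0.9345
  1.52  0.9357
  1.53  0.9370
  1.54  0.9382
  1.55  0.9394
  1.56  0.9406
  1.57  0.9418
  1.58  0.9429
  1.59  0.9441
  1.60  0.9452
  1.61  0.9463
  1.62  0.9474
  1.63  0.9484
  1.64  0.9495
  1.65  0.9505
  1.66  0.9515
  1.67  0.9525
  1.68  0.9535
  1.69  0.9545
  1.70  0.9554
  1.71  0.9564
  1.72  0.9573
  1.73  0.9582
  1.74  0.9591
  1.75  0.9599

T = 0.25;  σ√T = 0.1700
ln(S/K) + (r + σ²/2)T = ln(220/170) + (0.02 + 0.34²/2)·0.25 = 0.2578 + 0.0195 = 0.2773
d₁ = 0.2773 / 0.1700 = 1.6311 ⇒ 1.63
N(d₁) = N(1.63) = 0.9484
Δ_put = N(d₁) − 1 = 0.9484 − 1 = -0.0516

-0.0516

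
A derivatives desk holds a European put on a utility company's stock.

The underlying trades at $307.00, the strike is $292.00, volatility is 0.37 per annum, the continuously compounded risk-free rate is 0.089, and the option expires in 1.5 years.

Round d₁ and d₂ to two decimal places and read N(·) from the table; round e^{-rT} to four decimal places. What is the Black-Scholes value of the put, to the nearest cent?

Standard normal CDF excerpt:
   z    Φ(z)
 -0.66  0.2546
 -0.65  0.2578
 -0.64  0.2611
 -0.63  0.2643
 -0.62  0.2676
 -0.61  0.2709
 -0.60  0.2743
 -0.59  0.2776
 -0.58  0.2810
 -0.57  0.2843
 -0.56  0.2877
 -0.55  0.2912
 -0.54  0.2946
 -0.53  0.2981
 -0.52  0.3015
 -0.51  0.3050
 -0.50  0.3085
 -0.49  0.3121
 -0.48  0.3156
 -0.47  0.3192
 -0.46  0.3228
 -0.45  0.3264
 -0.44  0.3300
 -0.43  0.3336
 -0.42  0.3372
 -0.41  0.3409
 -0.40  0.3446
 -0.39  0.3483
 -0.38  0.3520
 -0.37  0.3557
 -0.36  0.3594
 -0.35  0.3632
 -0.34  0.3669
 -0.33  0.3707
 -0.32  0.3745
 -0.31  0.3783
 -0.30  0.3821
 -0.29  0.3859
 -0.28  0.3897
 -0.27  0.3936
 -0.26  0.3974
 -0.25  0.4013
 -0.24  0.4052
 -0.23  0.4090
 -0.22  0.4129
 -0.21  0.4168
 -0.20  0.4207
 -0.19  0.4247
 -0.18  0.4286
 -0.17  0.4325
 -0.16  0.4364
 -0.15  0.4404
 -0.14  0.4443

T = 1.5;  σ√T = 0.4532
d₁ = [ln(307/292) + (0.089 + 0.37²/2)·1.5] / 0.4532 = [0.0501 + 0.2362] / 0.4532 = 0.6317 ≈ 0.63
d₂ = d₁ − σ√T = 0.6317 − 0.4532 = 0.1786 ≈ 0.18
exp(−rT) = exp(−0.089·1.5) = 0.8750
P = 292·0.8750·N(-0.18) − 307·N(-0.63) = 292·0.8750·0.4286 − 307·0.2643 = 109.5073 − 81.1401 = 28.3672

$28.37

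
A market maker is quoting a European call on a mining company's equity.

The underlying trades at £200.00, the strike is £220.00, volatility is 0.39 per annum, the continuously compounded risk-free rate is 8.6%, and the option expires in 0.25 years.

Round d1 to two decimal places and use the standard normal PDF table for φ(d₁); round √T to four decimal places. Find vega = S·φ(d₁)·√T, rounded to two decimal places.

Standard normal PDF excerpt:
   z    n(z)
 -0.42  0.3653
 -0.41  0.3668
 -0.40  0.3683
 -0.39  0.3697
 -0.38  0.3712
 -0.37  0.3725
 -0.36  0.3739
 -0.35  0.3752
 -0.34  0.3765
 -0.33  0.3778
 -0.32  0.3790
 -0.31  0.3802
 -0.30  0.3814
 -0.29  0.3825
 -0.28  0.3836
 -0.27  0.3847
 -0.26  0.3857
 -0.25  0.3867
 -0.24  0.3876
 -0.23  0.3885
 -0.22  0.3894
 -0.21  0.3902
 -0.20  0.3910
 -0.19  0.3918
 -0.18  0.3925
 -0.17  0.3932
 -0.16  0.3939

38.36

σ√T = 0.39 × 0.5000 = 0.1950
ln(S/K) + (r + σ²/2)T = ln(200/220) + (0.086 + 0.39²/2)·0.25 = -0.0953 + 0.0405 = -0.0548
d₁ = -0.0548 / 0.1950 = -0.2810 → -0.28
√T = √0.25 = 0.5000
φ(d₁) = φ(-0.28) = 0.3836
vega = S·φ(d₁)·√T = 200·0.3836·0.5000 = 38.3600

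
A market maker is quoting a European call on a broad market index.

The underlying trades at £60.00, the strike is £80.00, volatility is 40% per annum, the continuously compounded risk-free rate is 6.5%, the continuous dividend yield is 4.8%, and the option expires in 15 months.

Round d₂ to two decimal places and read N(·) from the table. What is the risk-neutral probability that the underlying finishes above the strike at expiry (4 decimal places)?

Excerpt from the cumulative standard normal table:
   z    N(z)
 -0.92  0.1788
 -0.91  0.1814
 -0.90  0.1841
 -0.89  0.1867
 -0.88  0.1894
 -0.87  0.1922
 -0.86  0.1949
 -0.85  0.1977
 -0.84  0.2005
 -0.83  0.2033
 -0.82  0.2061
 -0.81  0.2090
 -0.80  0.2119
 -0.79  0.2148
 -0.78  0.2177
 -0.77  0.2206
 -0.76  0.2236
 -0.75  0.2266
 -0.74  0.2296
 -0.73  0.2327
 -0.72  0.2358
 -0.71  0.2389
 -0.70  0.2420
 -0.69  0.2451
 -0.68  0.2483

0.2061

σ√T = 0.4 × 1.1180 = 0.4472
d₁ = [ln(60/80) + (0.065 − 0.048 + 0.4²/2)·1.25] / 0.4472 = [-0.2877 + 0.1213] / 0.4472 = -0.3722 ≈ -0.37
d₂ = d₁ − σ√T = -0.3722 − 0.4472 = -0.8194 ≈ -0.82
Pr(exercise) under Q = N(d₂) = 0.2061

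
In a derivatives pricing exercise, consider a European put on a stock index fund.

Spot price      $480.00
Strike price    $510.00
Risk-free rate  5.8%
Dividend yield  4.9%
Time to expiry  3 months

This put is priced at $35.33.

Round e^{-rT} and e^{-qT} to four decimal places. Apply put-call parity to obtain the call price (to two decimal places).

$6.82

exp(−qT) = exp(−0.049·0.25) = 0.9878;  exp(−rT) = exp(−0.058·0.25) = 0.9856
Put-call parity: C − P = S·e^(−qT) − K·e^(−rT) = 480·0.9878 − 510·0.9856 = 474.1440 − 502.6560 = -28.5120
C = P + (C − P) = 35.33 + (-28.5120) = 6.8180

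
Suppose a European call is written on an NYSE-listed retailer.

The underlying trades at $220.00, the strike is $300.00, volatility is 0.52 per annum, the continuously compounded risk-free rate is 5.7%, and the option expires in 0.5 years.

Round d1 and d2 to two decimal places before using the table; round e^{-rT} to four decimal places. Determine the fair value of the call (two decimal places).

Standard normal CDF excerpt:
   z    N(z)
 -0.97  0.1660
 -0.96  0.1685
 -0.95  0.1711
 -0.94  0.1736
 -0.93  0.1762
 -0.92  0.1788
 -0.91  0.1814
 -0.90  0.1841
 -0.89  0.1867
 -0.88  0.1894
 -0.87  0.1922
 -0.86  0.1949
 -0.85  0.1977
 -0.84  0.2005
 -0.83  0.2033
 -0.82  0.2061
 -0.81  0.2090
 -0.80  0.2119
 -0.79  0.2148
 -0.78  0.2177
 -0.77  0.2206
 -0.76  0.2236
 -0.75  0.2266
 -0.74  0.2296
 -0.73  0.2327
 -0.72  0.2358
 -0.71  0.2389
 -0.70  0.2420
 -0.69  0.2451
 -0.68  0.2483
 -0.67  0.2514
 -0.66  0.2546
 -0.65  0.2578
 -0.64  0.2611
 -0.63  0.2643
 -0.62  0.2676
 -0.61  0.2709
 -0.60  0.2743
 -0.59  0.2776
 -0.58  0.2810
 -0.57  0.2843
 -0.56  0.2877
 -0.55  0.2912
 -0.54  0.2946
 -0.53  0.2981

σ√T = 0.52 × 0.7071 = 0.3677
d₁ = [ln(220/300) + (0.057 + 0.52²/2)·0.5] / 0.3677 = [-0.3102 + 0.0961] / 0.3677 = -0.5822 ⇒ -0.58
d₂ = d₁ − σ√T = -0.5822 − 0.3677 = -0.9498 ⇒ -0.95
exp(−rT) = exp(−0.057·0.5) = 0.9719
C = 220·N(-0.58) − 300·0.9719·N(-0.95) = 220·0.2810 − 300·0.9719·0.1711 = 61.8200 − 49.8876 = 11.9324

$11.93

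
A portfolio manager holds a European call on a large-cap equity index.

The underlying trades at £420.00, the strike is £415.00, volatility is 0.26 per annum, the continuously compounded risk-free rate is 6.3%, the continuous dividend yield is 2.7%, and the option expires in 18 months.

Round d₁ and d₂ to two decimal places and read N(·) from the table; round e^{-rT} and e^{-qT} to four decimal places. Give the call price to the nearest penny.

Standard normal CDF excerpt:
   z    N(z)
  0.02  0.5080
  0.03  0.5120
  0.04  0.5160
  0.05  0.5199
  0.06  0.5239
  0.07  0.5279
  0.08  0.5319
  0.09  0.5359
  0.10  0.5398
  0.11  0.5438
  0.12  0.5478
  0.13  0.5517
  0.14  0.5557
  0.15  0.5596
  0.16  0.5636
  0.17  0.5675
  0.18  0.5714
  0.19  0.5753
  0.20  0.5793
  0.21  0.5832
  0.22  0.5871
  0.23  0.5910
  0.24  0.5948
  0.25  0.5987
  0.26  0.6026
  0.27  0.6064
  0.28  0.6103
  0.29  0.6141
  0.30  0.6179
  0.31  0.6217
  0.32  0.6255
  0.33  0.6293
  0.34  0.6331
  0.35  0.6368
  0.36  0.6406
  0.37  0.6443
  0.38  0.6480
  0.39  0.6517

£63.57

σ√T = 0.26 × 1.2247 = 0.3184
d₁ = [ln(420/415) + (0.063 − 0.027 + ½·0.26²)·1.5] / (σ√T) = (0.0120 + 0.1047) / 0.3184 = 0.3664 → 0.37
d₂ = 0.3664 − 0.3184 = 0.0480 → 0.05
exp(−qT) = exp(−0.027·1.5) = 0.9603;  exp(−rT) = exp(−0.063·1.5) = 0.9098
N(d₁) = N(0.37) = 0.6443;  N(d₂) = N(0.05) = 0.5199
C = 420·0.9603·0.6443 − 415·0.9098·0.5199 = 259.8629 − 196.2971 = 63.5659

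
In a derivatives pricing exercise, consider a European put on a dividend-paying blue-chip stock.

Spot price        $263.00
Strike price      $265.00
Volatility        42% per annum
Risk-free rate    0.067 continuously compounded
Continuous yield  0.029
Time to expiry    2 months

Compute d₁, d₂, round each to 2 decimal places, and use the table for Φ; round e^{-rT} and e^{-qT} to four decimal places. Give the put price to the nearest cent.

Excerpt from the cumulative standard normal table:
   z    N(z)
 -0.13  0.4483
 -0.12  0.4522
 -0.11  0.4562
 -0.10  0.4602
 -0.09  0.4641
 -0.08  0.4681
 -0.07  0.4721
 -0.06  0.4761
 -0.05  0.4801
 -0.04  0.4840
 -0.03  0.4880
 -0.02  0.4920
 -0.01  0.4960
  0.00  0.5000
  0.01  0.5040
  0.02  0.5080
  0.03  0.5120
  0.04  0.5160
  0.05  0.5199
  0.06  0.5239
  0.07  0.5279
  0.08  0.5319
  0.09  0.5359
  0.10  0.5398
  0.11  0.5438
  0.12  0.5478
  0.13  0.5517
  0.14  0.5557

σ√T = 0.42·√0.1667 = 0.1715
ln(S/K) + (r − q + σ²/2)T = ln(263/265) + (0.067 − 0.029 + 0.42²/2)·0.1667 = -0.0076 + 0.0210 = 0.0135
d₁ = 0.0135 / 0.1715 = 0.0785 which rounds to 0.08
d₂ = d₁ − σ√T = 0.0785 − 0.1715 = -0.0930 which rounds to -0.09
exp(−qT) = exp(−0.029·0.1667) = 0.9952;  exp(−rT) = exp(−0.067·0.1667) = 0.9889
N(−d₂) = N(0.09) = 0.5359;  N(−d₁) = N(-0.08) = 0.4681
P = 265·0.9889·0.5359 − 263·0.9952·0.4681 = 140.4372 − 122.5194 = 17.9178

$17.92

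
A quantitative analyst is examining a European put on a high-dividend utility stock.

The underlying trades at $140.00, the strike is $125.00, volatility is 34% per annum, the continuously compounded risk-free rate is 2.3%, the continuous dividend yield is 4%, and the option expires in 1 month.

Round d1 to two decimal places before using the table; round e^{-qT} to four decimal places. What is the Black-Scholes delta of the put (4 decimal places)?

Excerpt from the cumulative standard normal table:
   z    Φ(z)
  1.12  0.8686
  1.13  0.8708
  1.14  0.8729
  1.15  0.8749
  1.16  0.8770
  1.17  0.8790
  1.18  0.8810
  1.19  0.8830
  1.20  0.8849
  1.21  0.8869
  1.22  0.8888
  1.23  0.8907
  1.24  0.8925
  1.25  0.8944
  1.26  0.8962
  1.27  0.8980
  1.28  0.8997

T = 0.08333;  σ√T = 0.0981
d₁ = [ln(140/125) + (0.023 − 0.04 + ½·0.34²)·0.08333] / (σ√T) = (0.1133 + 0.0034) / 0.0981 = 1.1893 ⇒ 1.19
N(d₁) = N(1.19) = 0.8830
Δ_put = e^(−qT)·(N(d₁) − 1) = 0.9967·(0.8830 − 1) = -0.1166

-0.1166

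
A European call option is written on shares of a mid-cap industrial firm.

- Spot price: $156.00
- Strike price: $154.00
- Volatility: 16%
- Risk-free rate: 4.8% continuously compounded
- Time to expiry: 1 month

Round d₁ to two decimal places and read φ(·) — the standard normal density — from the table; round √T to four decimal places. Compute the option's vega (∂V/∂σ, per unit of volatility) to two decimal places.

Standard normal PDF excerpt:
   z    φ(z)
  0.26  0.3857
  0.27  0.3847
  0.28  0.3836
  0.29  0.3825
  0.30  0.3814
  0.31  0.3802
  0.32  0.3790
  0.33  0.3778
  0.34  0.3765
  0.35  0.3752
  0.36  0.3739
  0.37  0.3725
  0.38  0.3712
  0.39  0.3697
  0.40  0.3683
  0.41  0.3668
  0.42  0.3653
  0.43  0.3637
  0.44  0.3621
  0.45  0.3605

16.65

T = 0.08333;  σ√T = 0.0462
d₁ = [ln(156/154) + (0.048 + ½·0.16²)·0.08333] / (σ√T) = (0.0129 + 0.0051) / 0.0462 = 0.3891 ⇒ 0.39
√T = √0.08333 = 0.2887
φ(d₁) = φ(0.39) = 0.3697
vega = S·φ(d₁)·√T = 156·0.3697·0.2887 = 16.6503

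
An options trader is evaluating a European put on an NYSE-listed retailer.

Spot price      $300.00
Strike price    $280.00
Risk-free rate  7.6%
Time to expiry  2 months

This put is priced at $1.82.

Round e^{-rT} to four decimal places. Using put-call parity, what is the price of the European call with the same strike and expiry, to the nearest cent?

$25.35

e^(−rT) = e^(−0.076·0.1667) = 0.9874
Put-call parity: C − P = S − K·e^(−rT) = 300 − 280·0.9874 = 300 − 276.4720 = 23.5280
C = P + (C − P) = 1.82 + (23.5280) = 25.3480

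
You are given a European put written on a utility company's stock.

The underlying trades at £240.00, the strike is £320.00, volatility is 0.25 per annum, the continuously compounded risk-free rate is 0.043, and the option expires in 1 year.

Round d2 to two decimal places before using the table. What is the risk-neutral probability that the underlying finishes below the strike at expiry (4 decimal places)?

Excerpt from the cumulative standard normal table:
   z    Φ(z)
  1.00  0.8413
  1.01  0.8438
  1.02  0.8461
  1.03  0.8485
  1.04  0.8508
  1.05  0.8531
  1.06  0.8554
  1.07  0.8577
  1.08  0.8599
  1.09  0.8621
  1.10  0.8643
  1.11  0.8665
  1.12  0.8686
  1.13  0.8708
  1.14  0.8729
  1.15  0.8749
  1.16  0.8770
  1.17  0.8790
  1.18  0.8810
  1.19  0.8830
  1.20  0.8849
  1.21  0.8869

T = 1;  σ√T = 0.2500
d₁ = [ln(240/320) + (0.043 + 0.25²/2)·1] / 0.2500 = [-0.2877 + 0.0742] / 0.2500 = -0.8537 → -0.85
d₂ = d₁ − σ√T = -0.8537 − 0.2500 = -1.1037 → -1.10
Risk-neutral Pr[S_T < K] = N(−d₂) = N(1.10) = 0.8643

0.8643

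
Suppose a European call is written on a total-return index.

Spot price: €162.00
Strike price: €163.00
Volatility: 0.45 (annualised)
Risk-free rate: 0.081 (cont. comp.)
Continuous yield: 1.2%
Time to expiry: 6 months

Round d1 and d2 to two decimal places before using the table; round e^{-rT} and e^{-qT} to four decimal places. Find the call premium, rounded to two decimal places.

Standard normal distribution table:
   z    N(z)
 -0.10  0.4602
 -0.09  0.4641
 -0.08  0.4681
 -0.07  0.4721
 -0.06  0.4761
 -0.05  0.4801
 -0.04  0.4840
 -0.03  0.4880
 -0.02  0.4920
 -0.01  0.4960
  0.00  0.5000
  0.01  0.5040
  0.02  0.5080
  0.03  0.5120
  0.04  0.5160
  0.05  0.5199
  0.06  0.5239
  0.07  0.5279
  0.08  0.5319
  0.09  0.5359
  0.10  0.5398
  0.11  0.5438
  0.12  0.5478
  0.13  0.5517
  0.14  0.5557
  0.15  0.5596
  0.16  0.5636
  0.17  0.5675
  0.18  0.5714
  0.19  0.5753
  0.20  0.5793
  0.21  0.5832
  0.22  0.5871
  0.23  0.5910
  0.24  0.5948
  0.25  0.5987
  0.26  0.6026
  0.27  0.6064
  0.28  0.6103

€22.51

T = 0.5;  σ√T = 0.3182
d₁ = [ln(162/163) + (0.081 − 0.012 + 0.45²/2)·0.5] / 0.3182 = [-0.0062 + 0.0851] / 0.3182 = 0.2482 ⇒ 0.25
d₂ = d₁ − σ√T = 0.2482 − 0.3182 = -0.0700 ⇒ -0.07
exp(−qT) = exp(−0.012·0.5) = 0.9940;  exp(−rT) = exp(−0.081·0.5) = 0.9603
N(d₁) = N(0.25) = 0.5987;  N(d₂) = N(-0.07) = 0.4721
C = 162·0.9940·0.5987 − 163·0.9603·0.4721 = 96.4075 − 73.8973 = 22.5102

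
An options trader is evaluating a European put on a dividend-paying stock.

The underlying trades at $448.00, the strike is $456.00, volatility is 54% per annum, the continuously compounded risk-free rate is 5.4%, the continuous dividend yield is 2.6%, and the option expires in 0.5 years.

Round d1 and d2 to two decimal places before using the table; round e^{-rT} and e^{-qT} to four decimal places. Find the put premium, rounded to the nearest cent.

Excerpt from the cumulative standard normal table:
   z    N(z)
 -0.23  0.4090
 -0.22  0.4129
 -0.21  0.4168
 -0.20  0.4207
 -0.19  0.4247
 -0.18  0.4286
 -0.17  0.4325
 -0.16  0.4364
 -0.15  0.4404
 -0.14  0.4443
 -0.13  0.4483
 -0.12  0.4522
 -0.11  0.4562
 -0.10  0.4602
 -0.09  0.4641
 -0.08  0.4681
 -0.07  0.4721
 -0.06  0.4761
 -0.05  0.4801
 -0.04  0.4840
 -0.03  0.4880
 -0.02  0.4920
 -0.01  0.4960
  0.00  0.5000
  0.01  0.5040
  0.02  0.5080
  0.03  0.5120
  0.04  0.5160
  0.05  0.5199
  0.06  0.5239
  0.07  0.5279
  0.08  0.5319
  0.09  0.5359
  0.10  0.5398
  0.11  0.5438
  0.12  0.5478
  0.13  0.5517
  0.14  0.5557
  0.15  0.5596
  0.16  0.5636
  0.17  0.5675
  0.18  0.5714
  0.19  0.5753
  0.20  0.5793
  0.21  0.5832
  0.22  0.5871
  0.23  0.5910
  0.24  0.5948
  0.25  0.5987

σ√T = 0.54 × 0.7071 = 0.3818
ln(S/K) + (r − q + σ²/2)T = ln(448/456) + (0.054 − 0.026 + 0.54²/2)·0.5 = -0.0177 + 0.0869 = 0.0692
d₁ = 0.0692 / 0.3818 = 0.1812 → 0.18
d₂ = d₁ − σ√T = 0.1812 − 0.3818 = -0.2006 → -0.20
exp(−qT) = exp(−0.026·0.5) = 0.9871;  exp(−rT) = exp(−0.054·0.5) = 0.9734
N(−d₂) = N(0.20) = 0.5793;  N(−d₁) = N(-0.18) = 0.4286
P = 456·0.9734·0.5793 − 448·0.9871·0.4286 = 257.1341 − 189.5358 = 67.5983

$67.60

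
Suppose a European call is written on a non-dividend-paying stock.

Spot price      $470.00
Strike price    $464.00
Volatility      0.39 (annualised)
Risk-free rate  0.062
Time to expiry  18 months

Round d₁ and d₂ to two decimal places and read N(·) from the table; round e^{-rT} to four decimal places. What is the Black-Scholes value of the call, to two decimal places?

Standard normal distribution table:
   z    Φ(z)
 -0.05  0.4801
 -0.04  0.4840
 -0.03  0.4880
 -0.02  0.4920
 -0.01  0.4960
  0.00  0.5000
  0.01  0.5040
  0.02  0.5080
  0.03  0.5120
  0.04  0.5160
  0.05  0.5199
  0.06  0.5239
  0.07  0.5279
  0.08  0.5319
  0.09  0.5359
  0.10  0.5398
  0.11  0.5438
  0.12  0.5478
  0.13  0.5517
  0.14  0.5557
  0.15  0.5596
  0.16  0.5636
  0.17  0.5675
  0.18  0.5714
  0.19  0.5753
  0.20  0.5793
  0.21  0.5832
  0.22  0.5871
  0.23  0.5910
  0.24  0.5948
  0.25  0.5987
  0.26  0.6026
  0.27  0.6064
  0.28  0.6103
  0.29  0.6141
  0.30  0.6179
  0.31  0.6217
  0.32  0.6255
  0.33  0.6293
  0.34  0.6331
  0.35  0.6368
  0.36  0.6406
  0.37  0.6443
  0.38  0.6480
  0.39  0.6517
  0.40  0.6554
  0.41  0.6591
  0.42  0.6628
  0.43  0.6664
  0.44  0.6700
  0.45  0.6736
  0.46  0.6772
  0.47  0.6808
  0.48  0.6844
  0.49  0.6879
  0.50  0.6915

T = 1.5;  σ√T = 0.4777
ln(S/K) + (r + σ²/2)T = ln(470/464) + (0.062 + 0.39²/2)·1.5 = 0.0128 + 0.2071 = 0.2199
d₁ = 0.2199 / 0.4777 = 0.4604 ≈ 0.46
d₂ = d₁ − σ√T = 0.4604 − 0.4777 = -0.0172 ≈ -0.02
e^(−rT) = e^(−0.062·1.5) = 0.9112
N(d₁) = N(0.46) = 0.6772;  N(d₂) = N(-0.02) = 0.4920
C = 470·0.6772 − 464·0.9112·0.4920 = 318.2840 − 208.0160 = 110.2680

$110.27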